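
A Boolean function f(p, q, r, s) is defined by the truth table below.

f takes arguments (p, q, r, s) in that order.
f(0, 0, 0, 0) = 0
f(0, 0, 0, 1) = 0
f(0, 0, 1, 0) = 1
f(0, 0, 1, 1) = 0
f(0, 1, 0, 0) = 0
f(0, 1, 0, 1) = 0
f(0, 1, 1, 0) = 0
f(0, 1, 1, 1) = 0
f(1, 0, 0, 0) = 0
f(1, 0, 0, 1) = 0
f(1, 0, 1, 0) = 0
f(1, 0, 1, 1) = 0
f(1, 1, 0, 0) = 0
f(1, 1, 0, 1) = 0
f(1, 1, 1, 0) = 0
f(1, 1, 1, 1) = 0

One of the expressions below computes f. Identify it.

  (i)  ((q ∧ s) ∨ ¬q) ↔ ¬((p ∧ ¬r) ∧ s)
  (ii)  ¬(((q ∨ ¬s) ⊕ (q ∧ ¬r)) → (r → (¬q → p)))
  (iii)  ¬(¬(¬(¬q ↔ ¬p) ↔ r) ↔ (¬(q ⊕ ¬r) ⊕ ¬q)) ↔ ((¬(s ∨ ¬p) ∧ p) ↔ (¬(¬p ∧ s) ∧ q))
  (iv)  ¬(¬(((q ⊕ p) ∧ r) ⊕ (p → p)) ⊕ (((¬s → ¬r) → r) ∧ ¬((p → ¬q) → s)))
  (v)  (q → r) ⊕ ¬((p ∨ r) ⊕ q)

ii

(i): at (0,0,0,0) it gives 1, but f = 0 — eliminated.
(iii): at (0,0,0,0) it gives 1, but f = 0 — eliminated.
(iv): at (0,0,0,0) it gives 1, but f = 0 — eliminated.
(v): at (0,0,1,1) it gives 1, but f = 0 — eliminated.
That leaves (ii). Evaluating it on every row reproduces the table of f exactly.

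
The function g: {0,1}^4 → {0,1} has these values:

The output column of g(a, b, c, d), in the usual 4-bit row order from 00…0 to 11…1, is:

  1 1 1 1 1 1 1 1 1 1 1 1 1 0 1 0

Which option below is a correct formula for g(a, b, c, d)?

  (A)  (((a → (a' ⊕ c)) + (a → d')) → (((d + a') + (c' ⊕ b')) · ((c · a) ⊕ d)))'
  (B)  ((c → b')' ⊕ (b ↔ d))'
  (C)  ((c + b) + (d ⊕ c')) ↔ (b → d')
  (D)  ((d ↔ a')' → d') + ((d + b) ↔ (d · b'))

D

(A) fails at (0,0,0,1): the formula yields 0, g is 1.
(B) fails at (0,0,0,0): the formula yields 0, g is 1.
(C) fails at (0,0,0,1): the formula yields 0, g is 1.
That leaves (D). Evaluating it on every row reproduces the table of g exactly.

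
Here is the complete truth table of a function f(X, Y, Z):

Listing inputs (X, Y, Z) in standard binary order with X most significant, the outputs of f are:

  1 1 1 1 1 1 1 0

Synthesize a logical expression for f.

The output is 0 only when every input is 1 — NAND of all inputs.

f(X, Y, Z) = ~((X & Y) & Z)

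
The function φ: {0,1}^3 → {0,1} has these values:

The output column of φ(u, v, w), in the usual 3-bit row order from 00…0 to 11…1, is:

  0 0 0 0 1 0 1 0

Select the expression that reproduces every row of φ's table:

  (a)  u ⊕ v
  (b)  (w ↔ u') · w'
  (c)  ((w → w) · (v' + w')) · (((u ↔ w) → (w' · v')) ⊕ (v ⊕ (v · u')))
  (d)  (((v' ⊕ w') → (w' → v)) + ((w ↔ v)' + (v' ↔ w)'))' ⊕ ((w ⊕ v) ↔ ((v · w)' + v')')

(a): at (0,1,0) it gives 1, but φ = 0 — eliminated.
(c): at (0,0,0) it gives 1, but φ = 0 — eliminated.
(d): at (0,0,0) it gives 1, but φ = 0 — eliminated.
(b) is the remaining candidate, and it agrees with φ on all 8 inputs.

b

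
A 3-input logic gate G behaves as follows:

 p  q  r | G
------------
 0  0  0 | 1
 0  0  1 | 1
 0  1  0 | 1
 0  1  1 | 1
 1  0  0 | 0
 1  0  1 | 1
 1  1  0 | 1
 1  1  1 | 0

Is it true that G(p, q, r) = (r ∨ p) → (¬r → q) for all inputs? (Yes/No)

Test each input against both G and the formula:
  p=0, q=0, r=0: formula gives 1, G = 1 ✓
  p=0, q=0, r=1: formula gives 1, G = 1 ✓
  p=0, q=1, r=0: formula gives 1, G = 1 ✓
  p=0, q=1, r=1: formula gives 1, G = 1 ✓
  p=1, q=0, r=0: formula gives 0, G = 0 ✓
  …
  p=1, q=1, r=1: formula gives 1, but G = 0 ✗
Since they disagree at (1,1,1), the expression is not a correct formula for G.

No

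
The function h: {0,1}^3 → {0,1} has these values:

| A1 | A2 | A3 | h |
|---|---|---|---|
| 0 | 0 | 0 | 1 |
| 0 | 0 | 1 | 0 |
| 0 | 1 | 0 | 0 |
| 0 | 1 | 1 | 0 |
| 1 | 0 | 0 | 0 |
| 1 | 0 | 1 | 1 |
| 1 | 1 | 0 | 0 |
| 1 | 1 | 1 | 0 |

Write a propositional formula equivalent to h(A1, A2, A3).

The 1-rows are (0,0,0), (1,0,1). Each contributes one minterm — ¬A1·¬A2·¬A3; A1·¬A2·A3 — and their disjunction is a sum-of-products form of h.

h(A1, A2, A3) = ((NOT A1 AND NOT A2) AND NOT A3) OR ((A1 AND NOT A2) AND A3)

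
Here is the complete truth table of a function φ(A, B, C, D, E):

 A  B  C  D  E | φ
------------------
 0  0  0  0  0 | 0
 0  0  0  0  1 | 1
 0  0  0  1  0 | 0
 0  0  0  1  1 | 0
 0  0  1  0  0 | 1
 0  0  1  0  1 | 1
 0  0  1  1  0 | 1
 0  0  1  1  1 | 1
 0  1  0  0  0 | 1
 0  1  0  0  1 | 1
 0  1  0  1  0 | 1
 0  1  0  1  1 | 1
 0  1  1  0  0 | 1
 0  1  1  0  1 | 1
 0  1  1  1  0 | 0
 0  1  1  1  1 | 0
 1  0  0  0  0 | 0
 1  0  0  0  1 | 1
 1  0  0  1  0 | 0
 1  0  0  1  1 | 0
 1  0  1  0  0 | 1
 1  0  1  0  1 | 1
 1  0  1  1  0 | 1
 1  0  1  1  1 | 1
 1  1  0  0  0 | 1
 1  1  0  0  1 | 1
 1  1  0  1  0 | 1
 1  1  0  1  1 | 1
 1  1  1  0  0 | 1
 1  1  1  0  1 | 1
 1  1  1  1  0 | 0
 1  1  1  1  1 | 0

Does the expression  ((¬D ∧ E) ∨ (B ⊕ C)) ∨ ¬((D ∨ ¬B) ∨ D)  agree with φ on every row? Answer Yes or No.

Test each input against both φ and the formula:
  A=0, B=0, C=0, D=0, E=0: formula gives 0, φ = 0 ✓
  A=0, B=0, C=0, D=0, E=1: formula gives 1, φ = 1 ✓
  A=0, B=0, C=0, D=1, E=0: formula gives 0, φ = 0 ✓
  A=0, B=0, C=0, D=1, E=1: formula gives 0, φ = 0 ✓
  … (the remaining 28 rows also agree.)
Every row agrees, so the formula is equivalent.

Yes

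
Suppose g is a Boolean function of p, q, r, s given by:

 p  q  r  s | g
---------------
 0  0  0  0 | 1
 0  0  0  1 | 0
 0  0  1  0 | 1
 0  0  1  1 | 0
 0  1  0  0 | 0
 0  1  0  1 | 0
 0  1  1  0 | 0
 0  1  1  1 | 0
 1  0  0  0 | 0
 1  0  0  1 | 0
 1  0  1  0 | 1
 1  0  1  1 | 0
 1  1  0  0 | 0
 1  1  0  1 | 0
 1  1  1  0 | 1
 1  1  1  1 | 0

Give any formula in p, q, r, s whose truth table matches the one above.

The 1-rows are (0,0,0,0), (0,0,1,0), (1,0,1,0), (1,1,1,0). Each contributes one minterm — ¬p·¬q·¬r·¬s; ¬p·¬q·r·¬s; p·¬q·r·¬s; p·q·r·¬s — and their disjunction is a sum-of-products form of g.

g(p, q, r, s) = (((((p' · q') · r') · s') + (((p' · q') · r) · s')) + (((p · q') · r) · s')) + (((p · q) · r) · s')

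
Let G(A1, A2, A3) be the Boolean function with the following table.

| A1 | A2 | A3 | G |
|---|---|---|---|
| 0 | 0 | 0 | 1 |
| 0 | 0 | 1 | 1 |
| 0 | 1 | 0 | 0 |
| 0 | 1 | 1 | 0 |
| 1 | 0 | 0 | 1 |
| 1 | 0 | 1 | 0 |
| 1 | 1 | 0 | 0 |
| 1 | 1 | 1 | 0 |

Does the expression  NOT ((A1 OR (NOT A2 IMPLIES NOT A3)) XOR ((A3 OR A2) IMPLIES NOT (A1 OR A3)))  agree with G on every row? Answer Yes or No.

Check the formula against G row by row:
  A1=0, A2=0, A3=0: formula gives 1, G = 1 ✓
  A1=0, A2=0, A3=1: formula gives 1, G = 1 ✓
  A1=0, A2=1, A3=0: formula gives 1, but G = 0 ✗
A single disagreement suffices: at (0,1,0) they differ, so the formula does not compute G.

No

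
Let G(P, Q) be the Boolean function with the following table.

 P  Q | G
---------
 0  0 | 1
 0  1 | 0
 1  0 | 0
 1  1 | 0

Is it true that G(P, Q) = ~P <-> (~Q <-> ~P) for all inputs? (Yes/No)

Evaluate ~P <-> (~Q <-> ~P) on each row and compare to G:
  P=0, Q=0: formula gives 1, G = 1 ✓
  P=0, Q=1: formula gives 0, G = 0 ✓
  P=1, Q=0: formula gives 1, but G = 0 ✗
Row (1,0) is a counterexample, so the formula is not equivalent to G.

No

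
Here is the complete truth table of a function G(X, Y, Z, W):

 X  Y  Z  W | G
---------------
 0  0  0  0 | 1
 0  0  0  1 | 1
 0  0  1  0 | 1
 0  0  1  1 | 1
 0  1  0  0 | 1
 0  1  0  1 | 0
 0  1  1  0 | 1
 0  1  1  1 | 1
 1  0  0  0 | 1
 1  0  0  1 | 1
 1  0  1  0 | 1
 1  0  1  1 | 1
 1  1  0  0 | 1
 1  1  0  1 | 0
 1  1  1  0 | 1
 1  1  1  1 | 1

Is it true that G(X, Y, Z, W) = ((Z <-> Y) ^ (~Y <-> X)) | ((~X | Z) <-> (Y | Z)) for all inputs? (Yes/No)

Evaluate ((Z <-> Y) ^ (~Y <-> X)) | ((~X | Z) <-> (Y | Z)) on each row and compare to G:
  X=0, Y=0, Z=0, W=0: formula gives 1, G = 1 ✓
  X=0, Y=0, Z=0, W=1: formula gives 1, G = 1 ✓
  X=0, Y=0, Z=1, W=0: formula gives 1, G = 1 ✓
  X=0, Y=0, Z=1, W=1: formula gives 1, G = 1 ✓
  …
  X=0, Y=1, Z=0, W=1: formula gives 1, but G = 0 ✗
A single disagreement suffices: at (0,1,0,1) they differ, so the formula does not compute G.

No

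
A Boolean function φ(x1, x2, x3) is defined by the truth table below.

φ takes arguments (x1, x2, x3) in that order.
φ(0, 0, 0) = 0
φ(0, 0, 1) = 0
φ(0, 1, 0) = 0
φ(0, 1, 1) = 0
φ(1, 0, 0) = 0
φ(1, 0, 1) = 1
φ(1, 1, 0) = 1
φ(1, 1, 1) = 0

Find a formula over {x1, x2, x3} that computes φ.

φ=1 on 2 inputs: (1,0,1), (1,1,0). Reading each as a conjunction of literals (x1·¬x2·x3, x1·x2·¬x3) and taking the OR gives the canonical DNF.

φ(x1, x2, x3) = ((x1 & ~x2) & x3) | ((x1 & x2) & ~x3)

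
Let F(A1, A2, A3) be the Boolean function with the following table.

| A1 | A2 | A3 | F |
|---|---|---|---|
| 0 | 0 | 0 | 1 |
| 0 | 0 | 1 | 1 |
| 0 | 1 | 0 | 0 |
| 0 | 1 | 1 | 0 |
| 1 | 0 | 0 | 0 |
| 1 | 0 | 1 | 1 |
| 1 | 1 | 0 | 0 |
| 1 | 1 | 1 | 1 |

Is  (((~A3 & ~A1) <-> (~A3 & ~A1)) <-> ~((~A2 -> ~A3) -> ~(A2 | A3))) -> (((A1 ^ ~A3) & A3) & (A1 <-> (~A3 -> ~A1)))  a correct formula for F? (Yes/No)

Test each input against both F and the formula:
  A1=0, A2=0, A3=0: formula gives 1, F = 1 ✓
  A1=0, A2=0, A3=1: formula gives 1, F = 1 ✓
  A1=0, A2=1, A3=0: formula gives 0, F = 0 ✓
  A1=0, A2=1, A3=1: formula gives 0, F = 0 ✓
  A1=1, A2=0, A3=0: formula gives 1, but F = 0 ✗
Since they disagree at (1,0,0), the expression is not a correct formula for F.

No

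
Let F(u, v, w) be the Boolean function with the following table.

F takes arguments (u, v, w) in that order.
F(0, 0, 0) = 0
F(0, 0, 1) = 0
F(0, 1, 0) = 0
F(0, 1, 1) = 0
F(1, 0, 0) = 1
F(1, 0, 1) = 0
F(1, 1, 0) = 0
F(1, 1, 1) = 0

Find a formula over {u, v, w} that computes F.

Only row (1,0,0) gives 1. That row's minterm u·¬v·¬w is F directly.

F(u, v, w) = (u AND NOT v) AND NOT w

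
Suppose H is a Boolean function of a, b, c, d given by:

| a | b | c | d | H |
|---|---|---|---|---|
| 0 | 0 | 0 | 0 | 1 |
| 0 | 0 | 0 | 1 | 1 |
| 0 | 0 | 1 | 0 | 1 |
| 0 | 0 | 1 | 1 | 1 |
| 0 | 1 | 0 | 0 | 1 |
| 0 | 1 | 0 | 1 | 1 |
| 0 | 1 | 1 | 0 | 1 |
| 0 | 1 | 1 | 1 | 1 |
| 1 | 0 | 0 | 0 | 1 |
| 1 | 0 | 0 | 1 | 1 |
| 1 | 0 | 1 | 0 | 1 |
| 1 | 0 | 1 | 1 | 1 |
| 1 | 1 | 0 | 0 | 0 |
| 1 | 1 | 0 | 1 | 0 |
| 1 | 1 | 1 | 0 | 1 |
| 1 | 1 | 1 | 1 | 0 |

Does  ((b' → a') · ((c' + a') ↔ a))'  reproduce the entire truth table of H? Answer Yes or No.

Test each input against both H and the formula:
  a=0, b=0, c=0, d=0: formula gives 1, H = 1 ✓
  a=0, b=0, c=0, d=1: formula gives 1, H = 1 ✓
  a=0, b=0, c=1, d=0: formula gives 1, H = 1 ✓
  a=0, b=0, c=1, d=1: formula gives 1, H = 1 ✓
  …
  a=1, b=1, c=1, d=1: formula gives 1, but H = 0 ✗
A single disagreement suffices: at (1,1,1,1) they differ, so the formula does not compute H.

No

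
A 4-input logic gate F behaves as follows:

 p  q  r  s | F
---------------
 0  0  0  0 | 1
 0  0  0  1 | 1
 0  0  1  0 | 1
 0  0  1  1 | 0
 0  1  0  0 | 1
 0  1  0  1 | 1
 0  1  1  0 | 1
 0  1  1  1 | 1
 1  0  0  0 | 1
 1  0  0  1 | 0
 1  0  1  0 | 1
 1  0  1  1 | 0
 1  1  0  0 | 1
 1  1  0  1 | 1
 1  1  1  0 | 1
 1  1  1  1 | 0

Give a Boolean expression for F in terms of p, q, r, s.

The 0-rows are (0,0,1,1), (1,0,0,1), (1,0,1,1), (1,1,1,1). Take each as a conjunction (¬p·¬q·r·s, p·¬q·¬r·s, p·¬q·r·s, p·q·r·s), form their disjunction, and complement — that gives a formula that is 1 everywhere F is.

F(p, q, r, s) = NOT ((((((NOT p AND NOT q) AND r) AND s) OR (((p AND NOT q) AND NOT r) AND s)) OR (((p AND NOT q) AND r) AND s)) OR (((p AND q) AND r) AND s))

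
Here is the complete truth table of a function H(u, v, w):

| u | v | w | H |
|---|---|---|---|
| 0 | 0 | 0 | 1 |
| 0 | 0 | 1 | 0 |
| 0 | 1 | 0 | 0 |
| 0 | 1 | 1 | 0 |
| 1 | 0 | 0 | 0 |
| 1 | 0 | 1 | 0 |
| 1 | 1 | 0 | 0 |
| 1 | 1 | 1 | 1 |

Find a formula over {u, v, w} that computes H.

H(u, v, w) = ((¬u ∧ ¬v) ∧ ¬w) ∨ ((u ∧ v) ∧ w)

The 1-rows are (0,0,0), (1,1,1). Each contributes one minterm — ¬u·¬v·¬w; u·v·w — and their disjunction is a sum-of-products form of H.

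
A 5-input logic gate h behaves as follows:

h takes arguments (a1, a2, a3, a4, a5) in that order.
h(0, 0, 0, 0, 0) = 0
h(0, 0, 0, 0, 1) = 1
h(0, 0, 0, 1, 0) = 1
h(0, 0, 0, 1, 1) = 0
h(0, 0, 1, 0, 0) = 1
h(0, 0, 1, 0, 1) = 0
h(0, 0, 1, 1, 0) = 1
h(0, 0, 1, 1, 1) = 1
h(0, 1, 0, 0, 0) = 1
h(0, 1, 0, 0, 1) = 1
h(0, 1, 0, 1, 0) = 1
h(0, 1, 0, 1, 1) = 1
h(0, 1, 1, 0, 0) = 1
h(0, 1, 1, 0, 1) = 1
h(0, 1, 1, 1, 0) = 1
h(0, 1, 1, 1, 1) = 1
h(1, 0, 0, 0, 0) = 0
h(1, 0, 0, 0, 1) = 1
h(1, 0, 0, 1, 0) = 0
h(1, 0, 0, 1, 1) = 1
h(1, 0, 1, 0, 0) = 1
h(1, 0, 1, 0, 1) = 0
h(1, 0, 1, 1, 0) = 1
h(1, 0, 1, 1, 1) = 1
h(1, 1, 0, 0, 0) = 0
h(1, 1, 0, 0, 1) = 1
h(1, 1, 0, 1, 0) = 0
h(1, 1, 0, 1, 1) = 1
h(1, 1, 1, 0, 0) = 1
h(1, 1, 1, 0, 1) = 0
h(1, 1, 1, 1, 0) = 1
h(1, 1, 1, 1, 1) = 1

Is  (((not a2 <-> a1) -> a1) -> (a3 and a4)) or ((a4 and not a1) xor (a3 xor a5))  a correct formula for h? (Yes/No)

Yes

Evaluate (((not a2 <-> a1) -> a1) -> (a3 and a4)) or ((a4 and not a1) xor (a3 xor a5)) on each row and compare to h:
  a1=0, a2=0, a3=0, a4=0, a5=0: formula gives 0, h = 0 ✓
  a1=0, a2=0, a3=0, a4=0, a5=1: formula gives 1, h = 1 ✓
  a1=0, a2=0, a3=0, a4=1, a5=0: formula gives 1, h = 1 ✓
  a1=0, a2=0, a3=0, a4=1, a5=1: formula gives 0, h = 0 ✓
  … (the remaining 28 rows also agree.)
All 32 rows match — the expression computes h exactly.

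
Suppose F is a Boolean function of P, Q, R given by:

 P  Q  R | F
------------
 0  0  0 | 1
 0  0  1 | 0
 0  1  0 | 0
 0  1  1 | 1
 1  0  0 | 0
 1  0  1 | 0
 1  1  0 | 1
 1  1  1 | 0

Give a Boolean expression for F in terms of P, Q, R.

F(P, Q, R) = (((P' · Q') · R') + ((P' · Q) · R)) + ((P · Q) · R')

Collect the rows where F=1 — (0,0,0), (0,1,1), (1,1,0) — and write one minterm per row: ¬P·¬Q·¬R, ¬P·Q·R, P·Q·¬R. Their union (logical OR) reproduces the table exactly.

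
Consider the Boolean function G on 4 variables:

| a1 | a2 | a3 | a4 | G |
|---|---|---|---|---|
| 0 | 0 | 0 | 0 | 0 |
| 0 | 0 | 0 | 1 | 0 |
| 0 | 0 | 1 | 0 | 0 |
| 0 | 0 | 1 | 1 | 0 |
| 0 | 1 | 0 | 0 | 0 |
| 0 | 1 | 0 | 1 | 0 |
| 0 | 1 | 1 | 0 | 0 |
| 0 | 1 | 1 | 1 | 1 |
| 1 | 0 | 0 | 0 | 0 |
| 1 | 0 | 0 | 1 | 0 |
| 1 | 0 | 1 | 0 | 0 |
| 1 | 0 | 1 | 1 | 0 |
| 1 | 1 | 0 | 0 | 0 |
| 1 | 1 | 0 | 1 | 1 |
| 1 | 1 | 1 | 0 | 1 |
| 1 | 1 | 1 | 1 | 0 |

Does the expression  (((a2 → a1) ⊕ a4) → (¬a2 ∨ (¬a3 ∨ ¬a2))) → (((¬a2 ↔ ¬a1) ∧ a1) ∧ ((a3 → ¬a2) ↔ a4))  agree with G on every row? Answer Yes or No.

Check the formula against G row by row:
  a1=0, a2=0, a3=0, a4=0: formula gives 0, G = 0 ✓
  a1=0, a2=0, a3=0, a4=1: formula gives 0, G = 0 ✓
  a1=0, a2=0, a3=1, a4=0: formula gives 0, G = 0 ✓
  a1=0, a2=0, a3=1, a4=1: formula gives 0, G = 0 ✓
  …and likewise for the remaining 12 rows.
No disagreement on any input; they are logically equivalent.

Yes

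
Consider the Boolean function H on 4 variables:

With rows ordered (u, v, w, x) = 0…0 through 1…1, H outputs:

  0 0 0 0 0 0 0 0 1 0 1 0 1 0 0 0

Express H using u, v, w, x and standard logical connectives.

H(u, v, w, x) = ((((u and not v) and not w) and not x) or (((u and not v) and w) and not x)) or (((u and v) and not w) and not x)

The 1-rows are (1,0,0,0), (1,0,1,0), (1,1,0,0). Each contributes one minterm — u·¬v·¬w·¬x; u·¬v·w·¬x; u·v·¬w·¬x — and their disjunction is a sum-of-products form of H.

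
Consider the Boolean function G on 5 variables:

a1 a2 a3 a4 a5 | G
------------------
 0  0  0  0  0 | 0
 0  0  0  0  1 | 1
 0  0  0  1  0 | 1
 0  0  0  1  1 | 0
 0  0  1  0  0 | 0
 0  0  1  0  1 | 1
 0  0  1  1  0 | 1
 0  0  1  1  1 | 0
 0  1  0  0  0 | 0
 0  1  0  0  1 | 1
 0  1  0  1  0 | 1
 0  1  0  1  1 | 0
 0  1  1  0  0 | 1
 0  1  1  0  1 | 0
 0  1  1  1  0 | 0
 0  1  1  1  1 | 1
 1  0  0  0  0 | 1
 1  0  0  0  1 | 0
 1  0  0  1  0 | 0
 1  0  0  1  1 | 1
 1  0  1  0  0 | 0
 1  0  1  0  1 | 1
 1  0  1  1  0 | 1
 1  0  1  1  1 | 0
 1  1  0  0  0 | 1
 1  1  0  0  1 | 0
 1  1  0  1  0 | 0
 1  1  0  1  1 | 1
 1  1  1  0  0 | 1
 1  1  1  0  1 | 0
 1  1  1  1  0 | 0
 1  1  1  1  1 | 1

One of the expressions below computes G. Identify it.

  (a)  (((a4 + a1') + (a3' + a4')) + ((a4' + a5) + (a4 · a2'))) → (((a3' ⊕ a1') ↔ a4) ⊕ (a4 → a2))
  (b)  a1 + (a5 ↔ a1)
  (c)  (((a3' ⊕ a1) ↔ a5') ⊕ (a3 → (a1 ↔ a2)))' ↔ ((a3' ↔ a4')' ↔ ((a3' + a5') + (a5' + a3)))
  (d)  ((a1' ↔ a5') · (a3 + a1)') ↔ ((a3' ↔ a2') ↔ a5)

c

(a) disagrees with G on (0,0,0,0,1) (formula → 0, table → 1); rule it out.
(b) disagrees with G on (0,0,0,0,0) (formula → 1, table → 0); rule it out.
(d) disagrees with G on (0,0,0,0,1) (formula → 0, table → 1); rule it out.
(c) is the remaining candidate, and it agrees with G on all 32 inputs.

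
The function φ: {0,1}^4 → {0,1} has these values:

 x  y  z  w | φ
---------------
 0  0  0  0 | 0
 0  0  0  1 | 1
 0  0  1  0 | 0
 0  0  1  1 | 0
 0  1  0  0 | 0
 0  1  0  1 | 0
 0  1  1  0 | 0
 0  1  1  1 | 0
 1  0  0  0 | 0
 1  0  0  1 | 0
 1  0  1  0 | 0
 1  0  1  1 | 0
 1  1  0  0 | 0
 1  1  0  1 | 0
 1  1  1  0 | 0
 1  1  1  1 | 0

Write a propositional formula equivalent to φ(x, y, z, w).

φ is 1 on exactly one input, (0,0,0,1), whose minterm is ¬x·¬y·¬z·w. So φ is just that conjunction.

φ(x, y, z, w) = ((x' · y') · z') · w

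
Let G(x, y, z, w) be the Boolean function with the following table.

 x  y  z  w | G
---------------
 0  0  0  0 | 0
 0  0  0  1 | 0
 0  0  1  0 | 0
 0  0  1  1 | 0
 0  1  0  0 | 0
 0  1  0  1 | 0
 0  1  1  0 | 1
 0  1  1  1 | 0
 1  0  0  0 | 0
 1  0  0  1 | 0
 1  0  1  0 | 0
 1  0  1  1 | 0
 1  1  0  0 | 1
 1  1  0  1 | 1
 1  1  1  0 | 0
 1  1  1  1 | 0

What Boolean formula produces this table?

G=1 on 3 inputs: (0,1,1,0), (1,1,0,0), (1,1,0,1). Reading each as a conjunction of literals (¬x·y·z·¬w, x·y·¬z·¬w, x·y·¬z·w) and taking the OR gives the canonical DNF.

G(x, y, z, w) = ((((¬x ∧ y) ∧ z) ∧ ¬w) ∨ (((x ∧ y) ∧ ¬z) ∧ ¬w)) ∨ (((x ∧ y) ∧ ¬z) ∧ w)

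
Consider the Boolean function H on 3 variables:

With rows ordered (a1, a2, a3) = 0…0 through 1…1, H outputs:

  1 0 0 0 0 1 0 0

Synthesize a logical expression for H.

H=1 on 2 inputs: (0,0,0), (1,0,1). Reading each as a conjunction of literals (¬a1·¬a2·¬a3, a1·¬a2·a3) and taking the OR gives the canonical DNF.

H(a1, a2, a3) = ((~a1 & ~a2) & ~a3) | ((a1 & ~a2) & a3)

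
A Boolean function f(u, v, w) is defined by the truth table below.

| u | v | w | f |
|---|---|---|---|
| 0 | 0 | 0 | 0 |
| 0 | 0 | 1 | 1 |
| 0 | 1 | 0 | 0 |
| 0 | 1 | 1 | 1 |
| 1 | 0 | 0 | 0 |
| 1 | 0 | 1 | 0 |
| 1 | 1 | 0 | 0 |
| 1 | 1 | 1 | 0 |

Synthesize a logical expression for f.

f(u, v, w) = ((not u and not v) and w) or ((not u and v) and w)

f=1 on 2 inputs: (0,0,1), (0,1,1). Reading each as a conjunction of literals (¬u·¬v·w, ¬u·v·w) and taking the OR gives the canonical DNF.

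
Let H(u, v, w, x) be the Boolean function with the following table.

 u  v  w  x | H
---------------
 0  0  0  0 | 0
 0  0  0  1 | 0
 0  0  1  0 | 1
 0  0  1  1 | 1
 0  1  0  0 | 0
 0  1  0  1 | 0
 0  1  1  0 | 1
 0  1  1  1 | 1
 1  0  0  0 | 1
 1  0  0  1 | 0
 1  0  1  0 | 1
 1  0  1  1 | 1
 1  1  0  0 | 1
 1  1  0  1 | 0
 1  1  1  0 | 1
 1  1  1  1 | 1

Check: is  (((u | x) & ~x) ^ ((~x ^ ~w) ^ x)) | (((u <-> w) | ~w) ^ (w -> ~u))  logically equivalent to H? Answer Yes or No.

Evaluate (((u | x) & ~x) ^ ((~x ^ ~w) ^ x)) | (((u <-> w) | ~w) ^ (w -> ~u)) on each row and compare to H:
  u=0, v=0, w=0, x=0: formula gives 0, H = 0 ✓
  u=0, v=0, w=0, x=1: formula gives 0, H = 0 ✓
  u=0, v=0, w=1, x=0: formula gives 1, H = 1 ✓
  u=0, v=0, w=1, x=1: formula gives 1, H = 1 ✓
  …and likewise for the remaining 12 rows.
Every row agrees, so the formula is equivalent.

Yes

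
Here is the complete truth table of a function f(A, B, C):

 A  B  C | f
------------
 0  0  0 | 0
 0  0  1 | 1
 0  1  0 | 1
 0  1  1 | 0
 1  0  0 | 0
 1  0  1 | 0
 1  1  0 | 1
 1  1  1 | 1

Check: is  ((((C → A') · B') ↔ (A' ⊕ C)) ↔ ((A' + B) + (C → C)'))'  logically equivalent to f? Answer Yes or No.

No

Check the formula against f row by row:
  A=0, B=0, C=0: formula gives 0, f = 0 ✓
  A=0, B=0, C=1: formula gives 1, f = 1 ✓
  A=0, B=1, C=0: formula gives 1, f = 1 ✓
  A=0, B=1, C=1: formula gives 0, f = 0 ✓
  A=1, B=0, C=0: formula gives 0, f = 0 ✓
  …
  A=1, B=1, C=0: formula gives 0, but f = 1 ✗
A single disagreement suffices: at (1,1,0) they differ, so the formula does not compute f.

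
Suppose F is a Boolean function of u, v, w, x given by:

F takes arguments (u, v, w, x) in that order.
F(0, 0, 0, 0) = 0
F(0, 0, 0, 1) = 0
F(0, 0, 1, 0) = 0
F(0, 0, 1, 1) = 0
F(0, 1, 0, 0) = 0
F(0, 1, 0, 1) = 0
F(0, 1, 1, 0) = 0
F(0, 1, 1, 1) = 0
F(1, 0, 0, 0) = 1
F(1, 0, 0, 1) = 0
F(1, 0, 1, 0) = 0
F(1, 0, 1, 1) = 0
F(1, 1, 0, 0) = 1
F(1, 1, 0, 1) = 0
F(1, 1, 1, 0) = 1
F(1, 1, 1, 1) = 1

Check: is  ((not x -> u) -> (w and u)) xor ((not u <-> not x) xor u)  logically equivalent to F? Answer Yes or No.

No

Test each input against both F and the formula:
  u=0, v=0, w=0, x=0: formula gives 0, F = 0 ✓
  u=0, v=0, w=0, x=1: formula gives 0, F = 0 ✓
  u=0, v=0, w=1, x=0: formula gives 0, F = 0 ✓
  u=0, v=0, w=1, x=1: formula gives 0, F = 0 ✓
  …
  u=1, v=0, w=1, x=1: formula gives 1, but F = 0 ✗
Since they disagree at (1,0,1,1), the expression is not a correct formula for F.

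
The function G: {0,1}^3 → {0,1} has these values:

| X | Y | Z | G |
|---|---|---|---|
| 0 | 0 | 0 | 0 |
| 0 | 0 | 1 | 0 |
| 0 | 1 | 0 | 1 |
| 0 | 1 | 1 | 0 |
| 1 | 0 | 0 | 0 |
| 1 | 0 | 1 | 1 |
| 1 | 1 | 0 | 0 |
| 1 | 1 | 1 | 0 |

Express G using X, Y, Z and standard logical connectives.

The 1-rows are (0,1,0), (1,0,1). Each contributes one minterm — ¬X·Y·¬Z; X·¬Y·Z — and their disjunction is a sum-of-products form of G.

G(X, Y, Z) = ((not X and Y) and not Z) or ((X and not Y) and Z)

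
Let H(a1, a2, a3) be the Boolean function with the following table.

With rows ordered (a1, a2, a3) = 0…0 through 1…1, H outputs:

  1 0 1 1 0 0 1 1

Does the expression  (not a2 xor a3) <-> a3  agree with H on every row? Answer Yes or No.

No

Evaluate (not a2 xor a3) <-> a3 on each row and compare to H:
  a1=0, a2=0, a3=0: formula gives 0, but H = 1 ✗
Since they disagree at (0,0,0), the expression is not a correct formula for H.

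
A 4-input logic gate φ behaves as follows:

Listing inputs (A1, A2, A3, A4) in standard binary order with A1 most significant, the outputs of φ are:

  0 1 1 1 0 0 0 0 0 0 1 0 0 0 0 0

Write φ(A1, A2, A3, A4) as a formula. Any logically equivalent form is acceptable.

The 1-rows are (0,0,0,1), (0,0,1,0), (0,0,1,1), (1,0,1,0). Each contributes one minterm — ¬A1·¬A2·¬A3·A4; ¬A1·¬A2·A3·¬A4; ¬A1·¬A2·A3·A4; A1·¬A2·A3·¬A4 — and their disjunction is a sum-of-products form of φ.

φ(A1, A2, A3, A4) = (((((~A1 & ~A2) & ~A3) & A4) | (((~A1 & ~A2) & A3) & ~A4)) | (((~A1 & ~A2) & A3) & A4)) | (((A1 & ~A2) & A3) & ~A4)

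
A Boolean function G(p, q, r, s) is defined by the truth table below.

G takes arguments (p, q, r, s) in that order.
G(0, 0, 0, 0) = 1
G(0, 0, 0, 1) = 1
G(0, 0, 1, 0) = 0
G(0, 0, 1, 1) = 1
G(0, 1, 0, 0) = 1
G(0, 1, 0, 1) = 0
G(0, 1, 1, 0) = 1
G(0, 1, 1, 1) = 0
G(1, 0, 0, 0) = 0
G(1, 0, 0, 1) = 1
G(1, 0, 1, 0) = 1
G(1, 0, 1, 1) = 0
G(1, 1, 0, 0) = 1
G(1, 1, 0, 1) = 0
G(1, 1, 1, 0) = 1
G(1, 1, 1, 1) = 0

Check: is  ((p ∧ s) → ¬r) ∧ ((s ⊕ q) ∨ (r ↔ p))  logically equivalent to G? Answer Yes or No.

No

Check the formula against G row by row:
  p=0, q=0, r=0, s=0: formula gives 1, G = 1 ✓
  p=0, q=0, r=0, s=1: formula gives 1, G = 1 ✓
  p=0, q=0, r=1, s=0: formula gives 0, G = 0 ✓
  p=0, q=0, r=1, s=1: formula gives 1, G = 1 ✓
  …
  p=0, q=1, r=0, s=1: formula gives 1, but G = 0 ✗
A single disagreement suffices: at (0,1,0,1) they differ, so the formula does not compute G.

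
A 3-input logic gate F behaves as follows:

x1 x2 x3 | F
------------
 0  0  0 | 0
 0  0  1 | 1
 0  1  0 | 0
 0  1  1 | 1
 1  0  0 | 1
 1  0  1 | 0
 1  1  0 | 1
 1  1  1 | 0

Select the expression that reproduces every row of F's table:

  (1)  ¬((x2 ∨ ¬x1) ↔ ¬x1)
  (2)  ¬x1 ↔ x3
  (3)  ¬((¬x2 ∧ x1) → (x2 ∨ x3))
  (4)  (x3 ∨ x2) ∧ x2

2

(1) disagrees with F on (0,0,1) (formula → 0, table → 1); rule it out.
(3) disagrees with F on (0,0,1) (formula → 0, table → 1); rule it out.
(4) disagrees with F on (0,0,1) (formula → 0, table → 1); rule it out.
That leaves (2). Evaluating it on every row reproduces the table of F exactly.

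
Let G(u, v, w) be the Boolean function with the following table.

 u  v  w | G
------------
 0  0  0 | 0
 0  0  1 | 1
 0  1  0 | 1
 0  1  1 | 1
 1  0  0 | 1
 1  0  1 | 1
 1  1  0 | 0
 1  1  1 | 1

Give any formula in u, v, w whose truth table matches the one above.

G(u, v, w) = not (((not u and not v) and not w) or ((u and v) and not w))

The 0-rows are (0,0,0), (1,1,0). Take each as a conjunction (¬u·¬v·¬w, u·v·¬w), form their disjunction, and complement — that gives a formula that is 1 everywhere G is.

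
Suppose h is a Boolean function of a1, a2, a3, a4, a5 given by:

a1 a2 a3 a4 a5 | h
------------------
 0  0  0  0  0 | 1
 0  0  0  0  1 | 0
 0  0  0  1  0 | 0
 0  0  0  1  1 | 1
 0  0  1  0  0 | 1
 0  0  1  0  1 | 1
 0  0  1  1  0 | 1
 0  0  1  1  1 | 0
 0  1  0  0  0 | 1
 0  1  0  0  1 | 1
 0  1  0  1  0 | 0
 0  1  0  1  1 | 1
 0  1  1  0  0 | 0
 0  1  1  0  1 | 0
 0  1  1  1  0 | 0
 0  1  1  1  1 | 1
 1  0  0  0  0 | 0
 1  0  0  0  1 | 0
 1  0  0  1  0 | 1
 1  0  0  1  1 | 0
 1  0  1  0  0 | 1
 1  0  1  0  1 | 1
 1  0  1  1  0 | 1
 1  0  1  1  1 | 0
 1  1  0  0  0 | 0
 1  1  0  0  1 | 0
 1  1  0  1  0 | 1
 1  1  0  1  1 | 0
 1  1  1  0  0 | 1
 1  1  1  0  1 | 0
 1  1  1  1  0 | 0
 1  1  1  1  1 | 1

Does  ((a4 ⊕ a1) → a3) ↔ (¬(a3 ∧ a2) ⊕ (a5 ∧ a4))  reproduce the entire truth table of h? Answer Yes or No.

Evaluate ((a4 ⊕ a1) → a3) ↔ (¬(a3 ∧ a2) ⊕ (a5 ∧ a4)) on each row and compare to h:
  a1=0, a2=0, a3=0, a4=0, a5=0: formula gives 1, h = 1 ✓
  a1=0, a2=0, a3=0, a4=0, a5=1: formula gives 1, but h = 0 ✗
A single disagreement suffices: at (0,0,0,0,1) they differ, so the formula does not compute h.

No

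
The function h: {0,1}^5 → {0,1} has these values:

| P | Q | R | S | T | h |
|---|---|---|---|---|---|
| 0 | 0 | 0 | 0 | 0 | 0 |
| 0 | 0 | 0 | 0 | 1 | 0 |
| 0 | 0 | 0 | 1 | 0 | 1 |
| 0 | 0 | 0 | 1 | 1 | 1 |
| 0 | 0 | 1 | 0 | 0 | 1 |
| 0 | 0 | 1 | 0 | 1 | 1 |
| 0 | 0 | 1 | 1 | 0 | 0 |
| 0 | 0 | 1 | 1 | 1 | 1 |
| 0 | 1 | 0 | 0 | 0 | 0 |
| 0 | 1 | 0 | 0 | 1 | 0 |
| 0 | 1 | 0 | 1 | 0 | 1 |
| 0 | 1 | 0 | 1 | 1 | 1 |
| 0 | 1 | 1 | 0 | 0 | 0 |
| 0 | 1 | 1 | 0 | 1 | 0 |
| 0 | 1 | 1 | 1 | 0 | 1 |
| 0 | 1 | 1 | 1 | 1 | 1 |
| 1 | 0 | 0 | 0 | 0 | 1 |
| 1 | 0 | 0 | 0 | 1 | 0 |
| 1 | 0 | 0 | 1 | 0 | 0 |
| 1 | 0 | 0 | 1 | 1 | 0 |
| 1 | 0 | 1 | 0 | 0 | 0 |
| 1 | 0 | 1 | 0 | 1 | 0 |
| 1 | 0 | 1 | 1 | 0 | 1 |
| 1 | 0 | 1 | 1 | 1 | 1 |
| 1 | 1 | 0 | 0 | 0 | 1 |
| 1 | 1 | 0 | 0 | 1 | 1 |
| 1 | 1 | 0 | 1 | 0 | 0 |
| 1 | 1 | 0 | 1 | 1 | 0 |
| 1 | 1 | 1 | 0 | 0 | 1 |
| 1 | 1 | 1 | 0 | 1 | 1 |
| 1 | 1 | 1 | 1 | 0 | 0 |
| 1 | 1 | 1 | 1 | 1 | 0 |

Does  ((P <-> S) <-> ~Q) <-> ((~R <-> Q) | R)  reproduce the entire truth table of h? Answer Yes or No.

Test each input against both h and the formula:
  P=0, Q=0, R=0, S=0, T=0: formula gives 0, h = 0 ✓
  P=0, Q=0, R=0, S=0, T=1: formula gives 0, h = 0 ✓
  P=0, Q=0, R=0, S=1, T=0: formula gives 1, h = 1 ✓
  P=0, Q=0, R=0, S=1, T=1: formula gives 1, h = 1 ✓
  …
  P=0, Q=0, R=1, S=1, T=1: formula gives 0, but h = 1 ✗
A single disagreement suffices: at (0,0,1,1,1) they differ, so the formula does not compute h.

No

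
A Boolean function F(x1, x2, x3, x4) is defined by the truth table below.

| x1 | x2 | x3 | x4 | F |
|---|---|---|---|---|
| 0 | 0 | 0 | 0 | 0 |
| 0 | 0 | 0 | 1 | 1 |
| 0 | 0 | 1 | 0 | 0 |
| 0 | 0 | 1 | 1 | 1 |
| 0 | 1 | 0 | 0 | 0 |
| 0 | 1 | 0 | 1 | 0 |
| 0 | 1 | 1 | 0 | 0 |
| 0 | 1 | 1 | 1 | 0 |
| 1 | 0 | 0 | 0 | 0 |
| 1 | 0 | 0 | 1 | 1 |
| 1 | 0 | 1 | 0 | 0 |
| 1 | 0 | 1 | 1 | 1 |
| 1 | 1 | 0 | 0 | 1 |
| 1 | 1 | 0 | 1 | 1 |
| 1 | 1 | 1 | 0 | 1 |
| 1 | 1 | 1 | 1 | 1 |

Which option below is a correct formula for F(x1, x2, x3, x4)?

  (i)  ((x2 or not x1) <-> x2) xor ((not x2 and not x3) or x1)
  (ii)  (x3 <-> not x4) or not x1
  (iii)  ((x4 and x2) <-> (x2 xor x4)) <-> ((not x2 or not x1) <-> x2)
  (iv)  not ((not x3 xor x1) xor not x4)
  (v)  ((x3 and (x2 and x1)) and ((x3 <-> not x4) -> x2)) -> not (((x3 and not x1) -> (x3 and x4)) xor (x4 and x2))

iii

(i): at (0,0,0,0) it gives 1, but F = 0 — eliminated.
(ii): at (0,0,0,0) it gives 1, but F = 0 — eliminated.
(iv): at (0,0,0,0) it gives 1, but F = 0 — eliminated.
(v): at (0,0,0,0) it gives 1, but F = 0 — eliminated.
That leaves (iii). Evaluating it on every row reproduces the table of F exactly.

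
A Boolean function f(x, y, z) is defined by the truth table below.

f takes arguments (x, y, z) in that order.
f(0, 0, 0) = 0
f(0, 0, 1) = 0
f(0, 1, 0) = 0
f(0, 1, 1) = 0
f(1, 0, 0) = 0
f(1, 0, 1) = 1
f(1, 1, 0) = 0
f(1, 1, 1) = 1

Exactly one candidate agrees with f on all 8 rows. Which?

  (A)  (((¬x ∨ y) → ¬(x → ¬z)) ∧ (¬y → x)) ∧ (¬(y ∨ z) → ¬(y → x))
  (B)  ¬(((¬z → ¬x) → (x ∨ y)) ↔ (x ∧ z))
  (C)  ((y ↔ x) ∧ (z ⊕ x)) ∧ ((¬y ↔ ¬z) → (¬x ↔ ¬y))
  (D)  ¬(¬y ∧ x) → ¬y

(B) fails at (0,1,0): the formula yields 1, f is 0.
(C) fails at (0,0,1): the formula yields 1, f is 0.
(D) fails at (0,0,0): the formula yields 1, f is 0.
Only (A) survives; checking it on all 8 rows confirms it matches f.

A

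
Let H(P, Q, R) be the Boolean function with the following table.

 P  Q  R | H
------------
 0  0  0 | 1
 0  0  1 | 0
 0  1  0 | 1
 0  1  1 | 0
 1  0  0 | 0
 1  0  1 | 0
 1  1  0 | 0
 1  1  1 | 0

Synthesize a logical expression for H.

H=1 on 2 inputs: (0,0,0), (0,1,0). Reading each as a conjunction of literals (¬P·¬Q·¬R, ¬P·Q·¬R) and taking the OR gives the canonical DNF.

H(P, Q, R) = ((P' · Q') · R') + ((P' · Q) · R')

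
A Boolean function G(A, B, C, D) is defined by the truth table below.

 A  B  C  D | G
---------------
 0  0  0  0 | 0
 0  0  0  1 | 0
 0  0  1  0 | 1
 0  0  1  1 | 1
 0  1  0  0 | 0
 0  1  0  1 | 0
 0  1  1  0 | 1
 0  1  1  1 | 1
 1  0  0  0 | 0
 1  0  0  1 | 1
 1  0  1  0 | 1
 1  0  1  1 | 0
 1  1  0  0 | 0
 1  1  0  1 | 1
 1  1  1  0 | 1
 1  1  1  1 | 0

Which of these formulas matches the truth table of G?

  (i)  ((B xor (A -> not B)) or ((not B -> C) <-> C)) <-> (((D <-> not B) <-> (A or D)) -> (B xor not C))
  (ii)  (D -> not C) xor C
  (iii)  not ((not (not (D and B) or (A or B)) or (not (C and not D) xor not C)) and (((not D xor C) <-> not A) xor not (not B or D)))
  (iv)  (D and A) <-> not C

iv

(i) disagrees with G on (0,0,0,0) (formula → 1, table → 0); rule it out.
(ii) disagrees with G on (0,0,0,0) (formula → 1, table → 0); rule it out.
(iii) disagrees with G on (0,0,0,0) (formula → 1, table → 0); rule it out.
That leaves (iv). Evaluating it on every row reproduces the table of G exactly.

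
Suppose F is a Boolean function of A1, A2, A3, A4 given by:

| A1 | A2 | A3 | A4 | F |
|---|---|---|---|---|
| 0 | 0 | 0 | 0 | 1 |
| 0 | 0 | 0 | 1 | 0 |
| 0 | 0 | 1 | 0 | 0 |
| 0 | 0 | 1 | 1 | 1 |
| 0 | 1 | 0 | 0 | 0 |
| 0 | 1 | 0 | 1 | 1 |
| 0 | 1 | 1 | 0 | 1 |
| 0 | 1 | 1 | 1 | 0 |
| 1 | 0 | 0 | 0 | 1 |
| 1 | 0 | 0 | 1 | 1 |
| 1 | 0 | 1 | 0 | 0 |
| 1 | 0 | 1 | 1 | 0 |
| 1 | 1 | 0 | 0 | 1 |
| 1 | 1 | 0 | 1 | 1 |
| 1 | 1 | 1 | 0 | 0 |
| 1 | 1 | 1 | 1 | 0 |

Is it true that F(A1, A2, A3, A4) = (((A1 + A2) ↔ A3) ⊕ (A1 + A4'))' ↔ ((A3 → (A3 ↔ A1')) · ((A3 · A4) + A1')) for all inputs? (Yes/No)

Yes

Evaluate (((A1 + A2) ↔ A3) ⊕ (A1 + A4'))' ↔ ((A3 → (A3 ↔ A1')) · ((A3 · A4) + A1')) on each row and compare to F:
  A1=0, A2=0, A3=0, A4=0: formula gives 1, F = 1 ✓
  A1=0, A2=0, A3=0, A4=1: formula gives 0, F = 0 ✓
  A1=0, A2=0, A3=1, A4=0: formula gives 0, F = 0 ✓
  A1=0, A2=0, A3=1, A4=1: formula gives 1, F = 1 ✓
  …and likewise for the remaining 12 rows.
No disagreement on any input; they are logically equivalent.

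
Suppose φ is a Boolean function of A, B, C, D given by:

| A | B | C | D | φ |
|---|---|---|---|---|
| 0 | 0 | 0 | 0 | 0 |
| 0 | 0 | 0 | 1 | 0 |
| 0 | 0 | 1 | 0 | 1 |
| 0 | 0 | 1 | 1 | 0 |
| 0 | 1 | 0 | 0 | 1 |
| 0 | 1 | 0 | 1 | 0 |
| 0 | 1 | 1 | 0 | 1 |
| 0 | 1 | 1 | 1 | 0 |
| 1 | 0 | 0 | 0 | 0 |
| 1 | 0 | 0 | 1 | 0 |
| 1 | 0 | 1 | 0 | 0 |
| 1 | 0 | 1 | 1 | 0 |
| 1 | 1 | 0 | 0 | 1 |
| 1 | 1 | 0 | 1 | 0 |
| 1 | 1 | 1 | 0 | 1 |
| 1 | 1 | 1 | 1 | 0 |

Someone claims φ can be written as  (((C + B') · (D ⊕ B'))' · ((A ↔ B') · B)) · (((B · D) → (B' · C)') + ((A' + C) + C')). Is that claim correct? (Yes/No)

Check the formula against φ row by row:
  A=0, B=0, C=0, D=0: formula gives 0, φ = 0 ✓
  A=0, B=0, C=0, D=1: formula gives 0, φ = 0 ✓
  A=0, B=0, C=1, D=0: formula gives 0, but φ = 1 ✗
A single disagreement suffices: at (0,0,1,0) they differ, so the formula does not compute φ.

No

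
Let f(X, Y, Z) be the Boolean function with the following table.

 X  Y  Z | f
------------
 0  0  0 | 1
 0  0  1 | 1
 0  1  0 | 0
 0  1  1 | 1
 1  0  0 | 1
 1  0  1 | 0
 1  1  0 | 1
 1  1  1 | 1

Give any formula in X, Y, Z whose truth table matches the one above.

The 0-rows are (0,1,0), (1,0,1). Take each as a conjunction (¬X·Y·¬Z, X·¬Y·Z), form their disjunction, and complement — that gives a formula that is 1 everywhere f is.

f(X, Y, Z) = not (((not X and Y) and not Z) or ((X and not Y) and Z))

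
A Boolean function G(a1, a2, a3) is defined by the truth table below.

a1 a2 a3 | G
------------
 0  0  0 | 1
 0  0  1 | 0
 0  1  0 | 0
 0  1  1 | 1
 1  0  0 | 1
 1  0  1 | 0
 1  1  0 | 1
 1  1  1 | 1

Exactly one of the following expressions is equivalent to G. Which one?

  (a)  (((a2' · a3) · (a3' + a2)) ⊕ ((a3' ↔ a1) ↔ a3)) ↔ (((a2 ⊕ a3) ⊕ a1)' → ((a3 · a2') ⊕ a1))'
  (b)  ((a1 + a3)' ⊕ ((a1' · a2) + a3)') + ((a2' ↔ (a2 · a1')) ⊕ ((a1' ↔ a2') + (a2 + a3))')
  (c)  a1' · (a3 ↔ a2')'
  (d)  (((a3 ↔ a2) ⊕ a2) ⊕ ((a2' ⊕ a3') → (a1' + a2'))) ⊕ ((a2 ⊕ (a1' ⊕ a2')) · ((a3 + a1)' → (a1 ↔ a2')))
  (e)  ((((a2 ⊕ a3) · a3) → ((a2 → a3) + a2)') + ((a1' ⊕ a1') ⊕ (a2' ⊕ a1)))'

(b) fails at (0,0,0): the formula yields 0, G is 1.
(c) fails at (1,0,0): the formula yields 0, G is 1.
(d) fails at (0,0,0): the formula yields 0, G is 1.
(e) fails at (0,0,0): the formula yields 0, G is 1.
That leaves (a). Evaluating it on every row reproduces the table of G exactly.

a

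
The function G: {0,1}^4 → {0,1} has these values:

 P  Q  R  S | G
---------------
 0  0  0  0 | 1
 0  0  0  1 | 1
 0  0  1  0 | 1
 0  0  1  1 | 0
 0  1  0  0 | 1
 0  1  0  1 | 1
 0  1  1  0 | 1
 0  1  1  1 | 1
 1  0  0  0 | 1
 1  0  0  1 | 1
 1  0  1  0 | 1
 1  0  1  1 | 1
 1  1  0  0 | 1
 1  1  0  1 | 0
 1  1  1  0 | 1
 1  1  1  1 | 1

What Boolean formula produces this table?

G is 0 on only 2 rows — (0,0,1,1), (1,1,0,1). Writing each as a minterm (¬P·¬Q·R·S, P·Q·¬R·S) and OR-ing them characterizes exactly where G=0, so G is the negation of that disjunction.

G(P, Q, R, S) = ¬((((¬P ∧ ¬Q) ∧ R) ∧ S) ∨ (((P ∧ Q) ∧ ¬R) ∧ S))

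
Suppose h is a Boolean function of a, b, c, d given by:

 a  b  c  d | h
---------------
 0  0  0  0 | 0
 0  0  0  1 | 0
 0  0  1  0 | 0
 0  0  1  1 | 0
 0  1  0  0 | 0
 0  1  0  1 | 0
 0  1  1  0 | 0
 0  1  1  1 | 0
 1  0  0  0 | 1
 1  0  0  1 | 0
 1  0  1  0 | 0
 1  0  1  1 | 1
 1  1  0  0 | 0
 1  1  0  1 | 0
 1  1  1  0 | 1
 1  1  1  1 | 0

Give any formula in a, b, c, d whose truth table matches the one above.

h(a, b, c, d) = ((((a & ~b) & ~c) & ~d) | (((a & ~b) & c) & d)) | (((a & b) & c) & ~d)

Collect the rows where h=1 — (1,0,0,0), (1,0,1,1), (1,1,1,0) — and write one minterm per row: a·¬b·¬c·¬d, a·¬b·c·d, a·b·c·¬d. Their union (logical OR) reproduces the table exactly.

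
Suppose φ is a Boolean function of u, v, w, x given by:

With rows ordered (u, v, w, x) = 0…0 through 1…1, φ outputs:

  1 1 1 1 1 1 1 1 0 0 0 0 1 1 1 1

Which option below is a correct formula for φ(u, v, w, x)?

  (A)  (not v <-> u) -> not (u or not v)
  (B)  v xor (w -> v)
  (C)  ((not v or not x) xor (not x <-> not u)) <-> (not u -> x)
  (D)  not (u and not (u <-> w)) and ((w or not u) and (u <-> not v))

(B): at (0,0,1,0) it gives 0, but φ = 1 — eliminated.
(C): at (0,1,0,1) it gives 0, but φ = 1 — eliminated.
(D): at (0,0,0,0) it gives 0, but φ = 1 — eliminated.
(A) is the remaining candidate, and it agrees with φ on all 16 inputs.

A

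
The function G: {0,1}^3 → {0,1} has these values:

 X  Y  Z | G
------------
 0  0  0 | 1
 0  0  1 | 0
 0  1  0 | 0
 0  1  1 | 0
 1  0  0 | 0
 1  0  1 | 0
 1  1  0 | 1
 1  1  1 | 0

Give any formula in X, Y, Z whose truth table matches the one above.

G(X, Y, Z) = ((~X & ~Y) & ~Z) | ((X & Y) & ~Z)

Collect the rows where G=1 — (0,0,0), (1,1,0) — and write one minterm per row: ¬X·¬Y·¬Z, X·Y·¬Z. Their union (logical OR) reproduces the table exactly.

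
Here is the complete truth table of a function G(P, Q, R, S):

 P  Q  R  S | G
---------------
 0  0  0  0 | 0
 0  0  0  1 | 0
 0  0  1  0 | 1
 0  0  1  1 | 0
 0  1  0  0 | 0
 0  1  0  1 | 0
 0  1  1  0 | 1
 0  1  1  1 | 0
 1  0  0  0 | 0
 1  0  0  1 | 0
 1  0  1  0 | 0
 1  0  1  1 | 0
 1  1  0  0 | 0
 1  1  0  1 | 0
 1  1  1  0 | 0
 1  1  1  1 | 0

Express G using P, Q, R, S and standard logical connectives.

Collect the rows where G=1 — (0,0,1,0), (0,1,1,0) — and write one minterm per row: ¬P·¬Q·R·¬S, ¬P·Q·R·¬S. Their union (logical OR) reproduces the table exactly.

G(P, Q, R, S) = (((NOT P AND NOT Q) AND R) AND NOT S) OR (((NOT P AND Q) AND R) AND NOT S)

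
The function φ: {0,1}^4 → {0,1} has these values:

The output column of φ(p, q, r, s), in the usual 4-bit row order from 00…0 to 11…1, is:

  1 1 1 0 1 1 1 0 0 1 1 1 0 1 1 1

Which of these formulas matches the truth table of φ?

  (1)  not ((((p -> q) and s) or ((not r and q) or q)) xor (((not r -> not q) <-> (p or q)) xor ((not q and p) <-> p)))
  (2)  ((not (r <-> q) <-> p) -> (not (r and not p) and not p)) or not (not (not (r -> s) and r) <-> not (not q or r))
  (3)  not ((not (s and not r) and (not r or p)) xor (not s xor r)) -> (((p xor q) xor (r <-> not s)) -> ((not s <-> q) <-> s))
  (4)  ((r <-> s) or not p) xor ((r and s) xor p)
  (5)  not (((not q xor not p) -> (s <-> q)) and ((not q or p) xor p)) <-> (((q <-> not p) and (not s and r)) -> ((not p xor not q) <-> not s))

(1) fails at (0,0,0,0): the formula yields 0, φ is 1.
(2) fails at (0,0,1,1): the formula yields 1, φ is 0.
(3) fails at (0,0,1,1): the formula yields 1, φ is 0.
(5) fails at (0,0,0,0): the formula yields 0, φ is 1.
That leaves (4). Evaluating it on every row reproduces the table of φ exactly.

4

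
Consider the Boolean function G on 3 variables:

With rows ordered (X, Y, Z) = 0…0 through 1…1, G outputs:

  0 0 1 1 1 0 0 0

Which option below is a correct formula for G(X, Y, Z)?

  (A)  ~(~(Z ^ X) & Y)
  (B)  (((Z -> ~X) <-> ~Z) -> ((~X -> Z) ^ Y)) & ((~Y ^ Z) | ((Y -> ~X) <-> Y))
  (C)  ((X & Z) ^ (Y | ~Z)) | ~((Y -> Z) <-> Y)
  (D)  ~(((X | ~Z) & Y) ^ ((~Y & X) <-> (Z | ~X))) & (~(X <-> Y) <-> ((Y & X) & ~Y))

B

(A) fails at (0,0,0): the formula yields 1, G is 0.
(C) fails at (0,0,0): the formula yields 1, G is 0.
(D) fails at (0,0,0): the formula yields 1, G is 0.
(B) is the remaining candidate, and it agrees with G on all 8 inputs.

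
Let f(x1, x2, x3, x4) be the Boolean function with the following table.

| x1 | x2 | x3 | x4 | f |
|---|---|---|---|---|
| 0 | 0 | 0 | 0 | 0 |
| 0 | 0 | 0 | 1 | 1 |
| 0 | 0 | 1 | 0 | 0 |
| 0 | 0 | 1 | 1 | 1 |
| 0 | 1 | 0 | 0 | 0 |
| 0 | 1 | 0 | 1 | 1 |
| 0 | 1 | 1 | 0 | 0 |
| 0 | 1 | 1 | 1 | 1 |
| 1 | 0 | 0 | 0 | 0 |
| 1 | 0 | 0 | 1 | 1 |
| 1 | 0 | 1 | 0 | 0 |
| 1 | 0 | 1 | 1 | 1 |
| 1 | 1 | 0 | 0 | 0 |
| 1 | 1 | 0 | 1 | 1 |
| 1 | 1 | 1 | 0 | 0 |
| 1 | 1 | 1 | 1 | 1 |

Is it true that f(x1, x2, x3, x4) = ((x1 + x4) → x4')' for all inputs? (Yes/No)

Test each input against both f and the formula:
  x1=0, x2=0, x3=0, x4=0: formula gives 0, f = 0 ✓
  x1=0, x2=0, x3=0, x4=1: formula gives 1, f = 1 ✓
  x1=0, x2=0, x3=1, x4=0: formula gives 0, f = 0 ✓
  x1=0, x2=0, x3=1, x4=1: formula gives 1, f = 1 ✓
  … (the remaining 12 rows also agree.)
No disagreement on any input; they are logically equivalent.

Yes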